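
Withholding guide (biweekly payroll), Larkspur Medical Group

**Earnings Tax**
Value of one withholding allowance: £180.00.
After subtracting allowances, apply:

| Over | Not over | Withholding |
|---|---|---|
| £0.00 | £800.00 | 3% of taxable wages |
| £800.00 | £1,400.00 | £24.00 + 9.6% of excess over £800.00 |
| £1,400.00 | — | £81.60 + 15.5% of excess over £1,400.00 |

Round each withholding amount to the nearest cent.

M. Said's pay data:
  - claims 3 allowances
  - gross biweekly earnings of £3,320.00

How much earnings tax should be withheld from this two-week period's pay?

Earnings Tax: taxable = £3,320.00 − 3×£180.00 = £2,780.00
  £81.60 + 15.5% × (£2,780.00 − £1,400.00) = £81.60 + 15.5% × £1,380.00 = £295.50

£295.50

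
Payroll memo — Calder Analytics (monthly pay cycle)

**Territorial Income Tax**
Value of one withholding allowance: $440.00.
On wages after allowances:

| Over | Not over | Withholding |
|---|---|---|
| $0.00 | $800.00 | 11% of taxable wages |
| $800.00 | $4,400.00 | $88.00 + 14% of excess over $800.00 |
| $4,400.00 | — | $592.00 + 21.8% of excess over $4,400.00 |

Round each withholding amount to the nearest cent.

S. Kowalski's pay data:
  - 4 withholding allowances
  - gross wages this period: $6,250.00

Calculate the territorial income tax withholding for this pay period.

Territorial Income Tax: taxable = $6,250.00 − 4×$440.00 = $4,490.00
  $592.00 + 21.8% × ($4,490.00 − $4,400.00) = $592.00 + 21.8% × $90.00 = $611.62

$611.62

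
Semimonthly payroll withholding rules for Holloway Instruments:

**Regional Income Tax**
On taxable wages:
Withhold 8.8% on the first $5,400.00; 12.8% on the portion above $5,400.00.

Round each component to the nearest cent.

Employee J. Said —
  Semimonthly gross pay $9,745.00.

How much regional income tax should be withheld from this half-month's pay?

$1,031.36

Regional Income Tax: taxable = $9,745.00
  $475.20 + 12.8% × ($9,745.00 − $5,400.00) = $475.20 + 12.8% × $4,345.00 = $1,031.36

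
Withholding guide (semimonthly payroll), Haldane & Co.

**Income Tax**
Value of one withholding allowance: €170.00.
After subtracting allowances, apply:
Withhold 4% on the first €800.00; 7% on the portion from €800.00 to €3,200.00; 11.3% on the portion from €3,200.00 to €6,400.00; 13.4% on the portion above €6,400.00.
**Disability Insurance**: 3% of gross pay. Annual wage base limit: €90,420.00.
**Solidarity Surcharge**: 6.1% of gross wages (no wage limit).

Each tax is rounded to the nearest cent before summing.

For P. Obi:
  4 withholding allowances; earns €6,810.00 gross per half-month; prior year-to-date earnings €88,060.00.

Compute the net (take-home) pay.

Income Tax: taxable = €6,810.00 − 4×€170.00 = €6,130.00
  €200.00 + 11.3% × (€6,130.00 − €3,200.00) = €200.00 + 11.3% × €2,930.00 = €531.09
Disability Insurance: cap €90,420.00 − YTD €88,060.00 = €2,360.00 subject; 3% × €2,360.00 = €70.80
Solidarity Surcharge: 6.1% × €6,810.00 = €415.41
Total withheld: €531.09 + €70.80 + €415.41 = €1,017.30
Net pay: €6,810.00 − €1,017.30 = €5,792.70

€5,792.70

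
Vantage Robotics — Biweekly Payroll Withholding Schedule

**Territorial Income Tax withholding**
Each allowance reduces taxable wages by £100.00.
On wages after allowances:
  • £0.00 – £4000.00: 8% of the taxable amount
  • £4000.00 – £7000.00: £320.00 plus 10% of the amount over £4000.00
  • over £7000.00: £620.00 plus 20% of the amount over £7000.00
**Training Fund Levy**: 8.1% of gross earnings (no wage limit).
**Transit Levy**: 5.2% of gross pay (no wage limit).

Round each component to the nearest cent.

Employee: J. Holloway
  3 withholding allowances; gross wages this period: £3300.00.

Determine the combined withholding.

£678.90

Territorial Income Tax: taxable = £3300.00 − 3×£100.00 = £3000.00
  8% × £3000.00 = £240.00
Training Fund Levy: 8.1% × £3300.00 = £267.30
Transit Levy: 5.2% × £3300.00 = £171.60
Total: £240.00 + £267.30 + £171.60 = £678.90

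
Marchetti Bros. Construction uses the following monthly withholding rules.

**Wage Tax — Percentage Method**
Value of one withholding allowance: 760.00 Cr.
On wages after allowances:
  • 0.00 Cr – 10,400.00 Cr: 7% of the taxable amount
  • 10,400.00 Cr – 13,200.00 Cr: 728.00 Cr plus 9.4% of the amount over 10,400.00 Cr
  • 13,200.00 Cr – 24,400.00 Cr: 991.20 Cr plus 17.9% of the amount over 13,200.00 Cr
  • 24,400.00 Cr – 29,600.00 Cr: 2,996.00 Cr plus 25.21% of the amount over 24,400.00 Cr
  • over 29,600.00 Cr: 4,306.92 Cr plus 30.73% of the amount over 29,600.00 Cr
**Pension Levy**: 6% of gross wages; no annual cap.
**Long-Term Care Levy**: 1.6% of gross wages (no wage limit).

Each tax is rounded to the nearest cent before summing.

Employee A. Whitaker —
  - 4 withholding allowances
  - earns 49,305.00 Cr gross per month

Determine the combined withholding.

13,175.25 Cr

Wage Tax: taxable = 49,305.00 Cr − 4×760.00 Cr = 46,265.00 Cr
  4,306.92 Cr + 30.73% × (46,265.00 Cr − 29,600.00 Cr) = 4,306.92 Cr + 30.73% × 16,665.00 Cr = 9,428.07 Cr
Pension Levy: 6% × 49,305.00 Cr = 2,958.30 Cr
Long-Term Care Levy: 1.6% × 49,305.00 Cr = 788.88 Cr
Total: 9,428.07 Cr + 2,958.30 Cr + 788.88 Cr = 13,175.25 Cr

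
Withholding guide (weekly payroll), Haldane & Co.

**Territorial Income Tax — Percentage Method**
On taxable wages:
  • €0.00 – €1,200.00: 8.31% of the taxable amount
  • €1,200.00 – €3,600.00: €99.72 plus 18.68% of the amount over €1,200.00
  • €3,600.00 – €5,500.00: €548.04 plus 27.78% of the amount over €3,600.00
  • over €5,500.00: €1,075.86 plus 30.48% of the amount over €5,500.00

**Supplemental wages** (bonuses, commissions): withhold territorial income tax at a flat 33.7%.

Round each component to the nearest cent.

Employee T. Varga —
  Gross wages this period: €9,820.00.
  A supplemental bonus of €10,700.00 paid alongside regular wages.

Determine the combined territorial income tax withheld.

Territorial Income Tax: taxable = €9,820.00
  €1,075.86 + 30.48% × (€9,820.00 − €5,500.00) = €1,075.86 + 30.48% × €4,320.00 = €2,392.60
Supplemental (33.7% flat on bonus): 33.7% × €10,700.00 = €3,605.90
Total territorial income tax: €2,392.60 + €3,605.90 = €5,998.50

€5,998.50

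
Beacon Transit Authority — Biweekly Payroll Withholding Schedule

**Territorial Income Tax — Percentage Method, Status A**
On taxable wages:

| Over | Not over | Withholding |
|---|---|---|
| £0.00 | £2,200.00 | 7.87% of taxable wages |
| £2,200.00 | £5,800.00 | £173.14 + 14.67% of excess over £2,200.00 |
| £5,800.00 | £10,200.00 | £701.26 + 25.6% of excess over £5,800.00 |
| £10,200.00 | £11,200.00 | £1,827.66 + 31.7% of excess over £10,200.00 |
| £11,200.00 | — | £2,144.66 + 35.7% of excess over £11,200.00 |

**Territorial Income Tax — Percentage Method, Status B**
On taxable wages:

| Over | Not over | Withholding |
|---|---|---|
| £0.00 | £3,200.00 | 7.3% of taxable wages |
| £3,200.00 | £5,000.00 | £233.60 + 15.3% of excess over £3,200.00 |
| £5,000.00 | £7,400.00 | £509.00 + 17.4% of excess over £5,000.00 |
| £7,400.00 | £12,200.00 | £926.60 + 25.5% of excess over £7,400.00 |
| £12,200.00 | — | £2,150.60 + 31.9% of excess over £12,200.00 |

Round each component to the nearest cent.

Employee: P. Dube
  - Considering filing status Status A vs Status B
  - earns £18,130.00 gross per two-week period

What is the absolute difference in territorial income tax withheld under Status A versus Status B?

£576.40

Territorial Income Tax (Status A): taxable = £18,130.00
  £2,144.66 + 35.7% × (£18,130.00 − £11,200.00) = £2,144.66 + 35.7% × £6,930.00 = £4,618.67
Territorial Income Tax (Status B): taxable = £18,130.00
  £2,150.60 + 31.9% × (£18,130.00 − £12,200.00) = £2,150.60 + 31.9% × £5,930.00 = £4,042.27
Difference: |£4,618.67 − £4,042.27| = £576.40 (higher under Status A)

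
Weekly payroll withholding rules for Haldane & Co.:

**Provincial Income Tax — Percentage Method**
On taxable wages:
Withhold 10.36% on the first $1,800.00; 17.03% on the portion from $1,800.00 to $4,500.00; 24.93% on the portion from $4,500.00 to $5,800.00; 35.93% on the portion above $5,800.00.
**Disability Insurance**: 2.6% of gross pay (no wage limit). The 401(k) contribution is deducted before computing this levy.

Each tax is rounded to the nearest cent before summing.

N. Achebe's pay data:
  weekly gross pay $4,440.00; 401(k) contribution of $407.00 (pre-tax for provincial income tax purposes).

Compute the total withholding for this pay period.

$671.62

Provincial Income Tax: taxable = $4,440.00 − $407.00 = $4,033.00
  $186.48 + 17.03% × ($4,033.00 − $1,800.00) = $186.48 + 17.03% × $2,233.00 = $566.76
Disability Insurance: 2.6% × $4,033.00 = $104.86
Total: $566.76 + $104.86 = $671.62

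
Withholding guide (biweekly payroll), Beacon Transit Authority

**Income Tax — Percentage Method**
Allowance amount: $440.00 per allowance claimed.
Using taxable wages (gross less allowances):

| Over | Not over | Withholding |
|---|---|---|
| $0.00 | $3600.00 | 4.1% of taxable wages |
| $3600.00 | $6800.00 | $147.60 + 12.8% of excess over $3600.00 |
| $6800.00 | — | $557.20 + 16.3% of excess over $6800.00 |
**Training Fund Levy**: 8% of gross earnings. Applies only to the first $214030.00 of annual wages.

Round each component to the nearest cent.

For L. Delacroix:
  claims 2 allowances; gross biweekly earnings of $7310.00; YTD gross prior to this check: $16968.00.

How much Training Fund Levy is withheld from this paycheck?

Training Fund Levy: 8% × $7310.00 = $584.80

$584.80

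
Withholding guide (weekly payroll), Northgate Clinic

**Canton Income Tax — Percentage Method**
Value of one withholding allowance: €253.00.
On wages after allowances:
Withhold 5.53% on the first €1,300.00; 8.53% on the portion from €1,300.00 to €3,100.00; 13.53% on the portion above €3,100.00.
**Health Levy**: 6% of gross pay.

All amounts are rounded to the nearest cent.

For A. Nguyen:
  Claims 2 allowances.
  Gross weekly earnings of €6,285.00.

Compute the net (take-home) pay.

Canton Income Tax: taxable = €6,285.00 − 2×€253.00 = €5,779.00
  €225.43 + 13.53% × (€5,779.00 − €3,100.00) = €225.43 + 13.53% × €2,679.00 = €587.90
Health Levy: 6% × €6,285.00 = €377.10
Total withheld: €587.90 + €377.10 = €965.00
Net pay: €6,285.00 − €965.00 = €5,320.00

€5,320.00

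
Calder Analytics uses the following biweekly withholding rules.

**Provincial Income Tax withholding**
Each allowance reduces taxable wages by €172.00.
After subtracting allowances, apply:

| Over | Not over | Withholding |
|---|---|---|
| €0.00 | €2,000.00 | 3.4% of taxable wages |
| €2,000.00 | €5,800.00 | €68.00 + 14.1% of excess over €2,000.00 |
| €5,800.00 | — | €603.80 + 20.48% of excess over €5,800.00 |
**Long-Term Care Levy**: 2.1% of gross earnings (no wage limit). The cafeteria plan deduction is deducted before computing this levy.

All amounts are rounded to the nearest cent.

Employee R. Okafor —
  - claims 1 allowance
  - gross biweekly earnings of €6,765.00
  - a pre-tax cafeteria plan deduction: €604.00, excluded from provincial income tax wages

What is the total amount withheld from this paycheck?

€771.89

Provincial Income Tax: taxable = €6,765.00 − €604.00 − 1×€172.00 = €5,989.00
  €603.80 + 20.48% × (€5,989.00 − €5,800.00) = €603.80 + 20.48% × €189.00 = €642.51
Long-Term Care Levy: 2.1% × €6,161.00 = €129.38
Total: €642.51 + €129.38 = €771.89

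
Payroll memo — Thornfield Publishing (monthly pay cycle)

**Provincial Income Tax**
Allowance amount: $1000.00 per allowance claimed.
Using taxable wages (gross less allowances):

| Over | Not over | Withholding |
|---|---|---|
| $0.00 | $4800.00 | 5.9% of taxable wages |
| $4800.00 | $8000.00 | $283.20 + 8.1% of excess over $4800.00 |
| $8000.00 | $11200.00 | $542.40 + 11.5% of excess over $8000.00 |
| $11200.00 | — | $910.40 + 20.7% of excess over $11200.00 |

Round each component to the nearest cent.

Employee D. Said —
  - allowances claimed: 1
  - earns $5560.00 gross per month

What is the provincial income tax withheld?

Provincial Income Tax: taxable = $5560.00 − 1×$1000.00 = $4560.00
  5.9% × $4560.00 = $269.04

$269.04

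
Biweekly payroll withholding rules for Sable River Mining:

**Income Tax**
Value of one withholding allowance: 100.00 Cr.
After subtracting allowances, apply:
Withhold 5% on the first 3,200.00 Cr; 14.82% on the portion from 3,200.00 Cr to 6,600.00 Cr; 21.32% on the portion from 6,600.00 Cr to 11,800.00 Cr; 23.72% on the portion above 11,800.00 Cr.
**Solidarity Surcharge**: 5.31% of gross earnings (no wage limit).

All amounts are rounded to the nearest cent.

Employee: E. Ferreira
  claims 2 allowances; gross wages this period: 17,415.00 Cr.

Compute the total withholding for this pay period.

3,981.70 Cr

Income Tax: taxable = 17,415.00 Cr − 2×100.00 Cr = 17,215.00 Cr
  1,772.52 Cr + 23.72% × (17,215.00 Cr − 11,800.00 Cr) = 1,772.52 Cr + 23.72% × 5,415.00 Cr = 3,056.96 Cr
Solidarity Surcharge: 5.31% × 17,415.00 Cr = 924.74 Cr
Total: 3,056.96 Cr + 924.74 Cr = 3,981.70 Cr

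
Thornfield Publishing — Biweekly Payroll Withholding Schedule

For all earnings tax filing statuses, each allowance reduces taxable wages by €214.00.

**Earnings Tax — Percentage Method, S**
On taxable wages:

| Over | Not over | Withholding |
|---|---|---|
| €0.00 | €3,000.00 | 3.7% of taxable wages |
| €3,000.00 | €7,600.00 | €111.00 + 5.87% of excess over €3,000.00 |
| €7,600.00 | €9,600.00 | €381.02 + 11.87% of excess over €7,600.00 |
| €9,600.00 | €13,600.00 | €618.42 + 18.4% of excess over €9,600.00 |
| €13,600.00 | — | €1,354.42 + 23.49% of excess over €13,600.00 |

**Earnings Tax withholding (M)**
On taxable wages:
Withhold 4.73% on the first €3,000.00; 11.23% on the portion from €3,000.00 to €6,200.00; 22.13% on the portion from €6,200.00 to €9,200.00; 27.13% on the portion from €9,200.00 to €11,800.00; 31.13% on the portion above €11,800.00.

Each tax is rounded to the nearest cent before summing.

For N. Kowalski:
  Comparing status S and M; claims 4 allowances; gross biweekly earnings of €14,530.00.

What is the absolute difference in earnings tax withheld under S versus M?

Earnings Tax (S): taxable = €14,530.00 − 4×€214.00 = €13,674.00
  €1,354.42 + 23.49% × (€13,674.00 − €13,600.00) = €1,354.42 + 23.49% × €74.00 = €1,371.80
Earnings Tax (M): taxable = €14,530.00 − 4×€214.00 = €13,674.00
  €1,870.54 + 31.13% × (€13,674.00 − €11,800.00) = €1,870.54 + 31.13% × €1,874.00 = €2,453.92
Difference: |€1,371.80 − €2,453.92| = €1,082.12 (higher under M)

€1,082.12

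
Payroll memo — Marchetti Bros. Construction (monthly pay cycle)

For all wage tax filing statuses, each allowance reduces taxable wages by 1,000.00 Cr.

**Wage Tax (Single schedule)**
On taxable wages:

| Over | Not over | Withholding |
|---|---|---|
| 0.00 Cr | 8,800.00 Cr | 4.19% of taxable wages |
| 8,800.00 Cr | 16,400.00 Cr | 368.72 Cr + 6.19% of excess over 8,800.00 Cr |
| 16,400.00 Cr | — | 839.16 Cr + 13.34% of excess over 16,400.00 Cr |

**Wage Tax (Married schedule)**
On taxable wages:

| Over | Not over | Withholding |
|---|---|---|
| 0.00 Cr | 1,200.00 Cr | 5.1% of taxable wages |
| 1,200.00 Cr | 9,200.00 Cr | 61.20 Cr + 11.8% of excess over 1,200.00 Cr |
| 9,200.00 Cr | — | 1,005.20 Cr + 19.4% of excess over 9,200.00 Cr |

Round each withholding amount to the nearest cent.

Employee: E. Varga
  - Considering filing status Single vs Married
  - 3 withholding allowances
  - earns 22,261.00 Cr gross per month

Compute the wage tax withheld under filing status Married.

Wage Tax (Married): taxable = 22,261.00 Cr − 3×1,000.00 Cr = 19,261.00 Cr
  1,005.20 Cr + 19.4% × (19,261.00 Cr − 9,200.00 Cr) = 1,005.20 Cr + 19.4% × 10,061.00 Cr = 2,957.03 Cr

2,957.03 Cr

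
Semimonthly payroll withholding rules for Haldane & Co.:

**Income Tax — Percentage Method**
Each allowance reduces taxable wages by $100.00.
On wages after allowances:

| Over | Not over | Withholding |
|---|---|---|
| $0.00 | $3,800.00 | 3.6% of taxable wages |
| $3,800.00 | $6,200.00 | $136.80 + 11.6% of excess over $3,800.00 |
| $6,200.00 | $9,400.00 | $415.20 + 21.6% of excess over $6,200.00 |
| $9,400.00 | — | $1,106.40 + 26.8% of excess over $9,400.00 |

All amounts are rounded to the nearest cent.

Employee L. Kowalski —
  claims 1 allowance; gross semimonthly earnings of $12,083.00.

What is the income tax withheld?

Income Tax: taxable = $12,083.00 − 1×$100.00 = $11,983.00
  $1,106.40 + 26.8% × ($11,983.00 − $9,400.00) = $1,106.40 + 26.8% × $2,583.00 = $1,798.64

$1,798.64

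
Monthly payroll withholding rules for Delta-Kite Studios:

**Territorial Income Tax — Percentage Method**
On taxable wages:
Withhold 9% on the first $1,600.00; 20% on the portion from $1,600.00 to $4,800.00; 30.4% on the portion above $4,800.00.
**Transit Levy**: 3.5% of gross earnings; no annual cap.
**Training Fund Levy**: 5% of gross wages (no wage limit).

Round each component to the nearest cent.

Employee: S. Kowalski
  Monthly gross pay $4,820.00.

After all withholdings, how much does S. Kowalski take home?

Territorial Income Tax: taxable = $4,820.00
  $784.00 + 30.4% × ($4,820.00 − $4,800.00) = $784.00 + 30.4% × $20.00 = $790.08
Transit Levy: 3.5% × $4,820.00 = $168.70
Training Fund Levy: 5% × $4,820.00 = $241.00
Total withheld: $790.08 + $168.70 + $241.00 = $1,199.78
Net pay: $4,820.00 − $1,199.78 = $3,620.22

$3,620.22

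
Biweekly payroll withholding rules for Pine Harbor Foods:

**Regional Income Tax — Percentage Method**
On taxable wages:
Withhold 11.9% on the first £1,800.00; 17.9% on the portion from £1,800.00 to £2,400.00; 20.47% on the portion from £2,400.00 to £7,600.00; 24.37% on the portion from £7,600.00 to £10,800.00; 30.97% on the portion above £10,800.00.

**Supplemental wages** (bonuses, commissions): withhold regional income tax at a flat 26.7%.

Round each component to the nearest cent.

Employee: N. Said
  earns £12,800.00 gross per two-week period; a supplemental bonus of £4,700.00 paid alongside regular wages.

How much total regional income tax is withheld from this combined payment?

Regional Income Tax: taxable = £12,800.00
  £2,165.88 + 30.97% × (£12,800.00 − £10,800.00) = £2,165.88 + 30.97% × £2,000.00 = £2,785.28
Supplemental (26.7% flat on bonus): 26.7% × £4,700.00 = £1,254.90
Total regional income tax: £2,785.28 + £1,254.90 = £4,040.18

£4,040.18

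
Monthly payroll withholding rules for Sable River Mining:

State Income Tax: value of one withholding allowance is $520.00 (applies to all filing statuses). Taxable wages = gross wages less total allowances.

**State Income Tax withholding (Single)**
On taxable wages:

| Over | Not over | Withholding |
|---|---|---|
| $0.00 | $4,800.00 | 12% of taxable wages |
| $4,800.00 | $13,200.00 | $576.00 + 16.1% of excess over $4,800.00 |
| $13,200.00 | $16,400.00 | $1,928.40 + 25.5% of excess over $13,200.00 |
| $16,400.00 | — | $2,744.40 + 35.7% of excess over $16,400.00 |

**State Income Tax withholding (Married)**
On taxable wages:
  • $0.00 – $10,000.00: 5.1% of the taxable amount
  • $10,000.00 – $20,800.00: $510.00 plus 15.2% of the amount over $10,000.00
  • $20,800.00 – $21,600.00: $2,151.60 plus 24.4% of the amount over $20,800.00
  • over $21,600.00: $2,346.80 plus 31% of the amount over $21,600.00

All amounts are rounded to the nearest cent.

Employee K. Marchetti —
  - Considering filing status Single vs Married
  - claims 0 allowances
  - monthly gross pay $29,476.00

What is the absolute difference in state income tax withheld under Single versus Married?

$2,624.17

State Income Tax (Single): taxable = $29,476.00
  $2,744.40 + 35.7% × ($29,476.00 − $16,400.00) = $2,744.40 + 35.7% × $13,076.00 = $7,412.53
State Income Tax (Married): taxable = $29,476.00
  $2,346.80 + 31% × ($29,476.00 − $21,600.00) = $2,346.80 + 31% × $7,876.00 = $4,788.36
Difference: |$7,412.53 − $4,788.36| = $2,624.17 (higher under Single)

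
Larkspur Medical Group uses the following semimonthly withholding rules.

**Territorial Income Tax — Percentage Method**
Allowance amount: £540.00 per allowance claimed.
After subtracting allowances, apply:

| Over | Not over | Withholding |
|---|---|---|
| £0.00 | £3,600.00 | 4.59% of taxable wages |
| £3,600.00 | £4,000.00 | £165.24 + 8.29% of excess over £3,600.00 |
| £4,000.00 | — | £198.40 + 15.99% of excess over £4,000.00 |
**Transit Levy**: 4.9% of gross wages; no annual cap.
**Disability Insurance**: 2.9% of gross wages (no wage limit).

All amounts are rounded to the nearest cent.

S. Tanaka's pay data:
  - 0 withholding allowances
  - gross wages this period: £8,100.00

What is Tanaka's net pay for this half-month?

£6,614.21

Territorial Income Tax: taxable = £8,100.00
  £198.40 + 15.99% × (£8,100.00 − £4,000.00) = £198.40 + 15.99% × £4,100.00 = £853.99
Transit Levy: 4.9% × £8,100.00 = £396.90
Disability Insurance: 2.9% × £8,100.00 = £234.90
Total withheld: £853.99 + £396.90 + £234.90 = £1,485.79
Net pay: £8,100.00 − £1,485.79 = £6,614.21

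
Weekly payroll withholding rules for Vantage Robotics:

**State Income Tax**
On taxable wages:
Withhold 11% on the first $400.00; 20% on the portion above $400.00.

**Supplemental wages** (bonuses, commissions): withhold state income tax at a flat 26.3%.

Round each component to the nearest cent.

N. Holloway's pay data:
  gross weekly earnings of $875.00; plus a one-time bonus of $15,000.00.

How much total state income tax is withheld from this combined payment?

State Income Tax: taxable = $875.00
  $44.00 + 20% × ($875.00 − $400.00) = $44.00 + 20% × $475.00 = $139.00
Supplemental (26.3% flat on bonus): 26.3% × $15,000.00 = $3,945.00
Total state income tax: $139.00 + $3,945.00 = $4,084.00

$4,084.00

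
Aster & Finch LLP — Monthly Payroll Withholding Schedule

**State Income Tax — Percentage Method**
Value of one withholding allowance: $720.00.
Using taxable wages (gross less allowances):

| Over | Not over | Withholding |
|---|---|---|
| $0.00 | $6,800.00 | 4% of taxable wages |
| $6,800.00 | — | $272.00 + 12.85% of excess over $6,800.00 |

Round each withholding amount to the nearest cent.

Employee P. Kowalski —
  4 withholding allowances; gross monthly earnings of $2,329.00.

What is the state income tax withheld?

State Income Tax: taxable = $2,329.00 − 4×$720.00 = $-551.00
  Taxable ≤ 0 → $0.00

$0.00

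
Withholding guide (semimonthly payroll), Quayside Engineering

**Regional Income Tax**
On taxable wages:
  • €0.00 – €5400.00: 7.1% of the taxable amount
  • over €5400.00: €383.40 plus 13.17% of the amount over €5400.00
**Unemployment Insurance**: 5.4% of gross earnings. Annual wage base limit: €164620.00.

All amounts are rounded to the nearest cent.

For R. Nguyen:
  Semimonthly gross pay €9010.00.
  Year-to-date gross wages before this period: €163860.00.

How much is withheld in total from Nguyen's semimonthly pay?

Regional Income Tax: taxable = €9010.00
  €383.40 + 13.17% × (€9010.00 − €5400.00) = €383.40 + 13.17% × €3610.00 = €858.84
Unemployment Insurance: cap €164620.00 − YTD €163860.00 = €760.00 subject; 5.4% × €760.00 = €41.04
Total: €858.84 + €41.04 = €899.88

€899.88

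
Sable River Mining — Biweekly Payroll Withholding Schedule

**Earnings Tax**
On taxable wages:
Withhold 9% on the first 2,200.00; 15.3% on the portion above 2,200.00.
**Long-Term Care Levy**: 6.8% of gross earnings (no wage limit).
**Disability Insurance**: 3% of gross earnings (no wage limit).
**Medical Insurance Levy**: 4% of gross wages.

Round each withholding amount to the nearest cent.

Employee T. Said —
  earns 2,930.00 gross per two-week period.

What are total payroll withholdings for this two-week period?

Earnings Tax: taxable = 2,930.00
  198.00 + 15.3% × (2,930.00 − 2,200.00) = 198.00 + 15.3% × 730.00 = 309.69
Long-Term Care Levy: 6.8% × 2,930.00 = 199.24
Disability Insurance: 3% × 2,930.00 = 87.90
Medical Insurance Levy: 4% × 2,930.00 = 117.20
Total: 309.69 + 199.24 + 87.90 + 117.20 = 714.03

714.03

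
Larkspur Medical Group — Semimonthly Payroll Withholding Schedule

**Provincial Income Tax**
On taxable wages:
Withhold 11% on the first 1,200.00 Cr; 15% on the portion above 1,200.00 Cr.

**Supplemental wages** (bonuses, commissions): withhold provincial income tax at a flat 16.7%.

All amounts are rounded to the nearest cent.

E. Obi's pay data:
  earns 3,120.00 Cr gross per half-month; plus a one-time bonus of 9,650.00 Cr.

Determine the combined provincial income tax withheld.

2,031.55 Cr

Provincial Income Tax: taxable = 3,120.00 Cr
  132.00 Cr + 15% × (3,120.00 Cr − 1,200.00 Cr) = 132.00 Cr + 15% × 1,920.00 Cr = 420.00 Cr
Supplemental (16.7% flat on bonus): 16.7% × 9,650.00 Cr = 1,611.55 Cr
Total provincial income tax: 420.00 Cr + 1,611.55 Cr = 2,031.55 Cr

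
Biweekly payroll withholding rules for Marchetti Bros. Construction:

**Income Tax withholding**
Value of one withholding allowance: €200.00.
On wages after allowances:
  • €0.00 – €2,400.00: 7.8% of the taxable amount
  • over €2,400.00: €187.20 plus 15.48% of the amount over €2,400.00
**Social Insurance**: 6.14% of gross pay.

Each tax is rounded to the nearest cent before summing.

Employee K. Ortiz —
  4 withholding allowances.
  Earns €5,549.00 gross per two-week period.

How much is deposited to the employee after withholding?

€4,657.46

Income Tax: taxable = €5,549.00 − 4×€200.00 = €4,749.00
  €187.20 + 15.48% × (€4,749.00 − €2,400.00) = €187.20 + 15.48% × €2,349.00 = €550.83
Social Insurance: 6.14% × €5,549.00 = €340.71
Total withheld: €550.83 + €340.71 = €891.54
Net pay: €5,549.00 − €891.54 = €4,657.46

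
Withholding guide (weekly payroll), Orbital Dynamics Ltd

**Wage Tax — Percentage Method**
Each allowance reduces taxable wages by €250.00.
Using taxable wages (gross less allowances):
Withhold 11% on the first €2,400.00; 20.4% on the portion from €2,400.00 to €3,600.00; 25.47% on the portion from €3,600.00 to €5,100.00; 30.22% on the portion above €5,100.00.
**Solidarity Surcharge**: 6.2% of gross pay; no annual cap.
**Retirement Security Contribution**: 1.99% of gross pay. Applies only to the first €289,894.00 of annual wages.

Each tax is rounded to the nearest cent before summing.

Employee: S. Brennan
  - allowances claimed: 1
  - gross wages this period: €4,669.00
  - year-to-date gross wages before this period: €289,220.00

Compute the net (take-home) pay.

€3,648.71

Wage Tax: taxable = €4,669.00 − 1×€250.00 = €4,419.00
  €508.80 + 25.47% × (€4,419.00 − €3,600.00) = €508.80 + 25.47% × €819.00 = €717.40
Solidarity Surcharge: 6.2% × €4,669.00 = €289.48
Retirement Security Contribution: cap €289,894.00 − YTD €289,220.00 = €674.00 subject; 1.99% × €674.00 = €13.41
Total withheld: €717.40 + €289.48 + €13.41 = €1,020.29
Net pay: €4,669.00 − €1,020.29 = €3,648.71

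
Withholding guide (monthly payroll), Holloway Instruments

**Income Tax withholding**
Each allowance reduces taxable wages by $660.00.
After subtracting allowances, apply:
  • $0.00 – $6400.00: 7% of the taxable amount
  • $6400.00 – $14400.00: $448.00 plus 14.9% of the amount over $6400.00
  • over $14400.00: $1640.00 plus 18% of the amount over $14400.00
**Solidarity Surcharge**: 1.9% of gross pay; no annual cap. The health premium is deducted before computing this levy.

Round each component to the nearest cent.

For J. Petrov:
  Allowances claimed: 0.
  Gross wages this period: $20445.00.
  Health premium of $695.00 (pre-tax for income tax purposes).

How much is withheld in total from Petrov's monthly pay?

$2978.25

Income Tax: taxable = $20445.00 − $695.00 = $19750.00
  $1640.00 + 18% × ($19750.00 − $14400.00) = $1640.00 + 18% × $5350.00 = $2603.00
Solidarity Surcharge: 1.9% × $19750.00 = $375.25
Total: $2603.00 + $375.25 = $2978.25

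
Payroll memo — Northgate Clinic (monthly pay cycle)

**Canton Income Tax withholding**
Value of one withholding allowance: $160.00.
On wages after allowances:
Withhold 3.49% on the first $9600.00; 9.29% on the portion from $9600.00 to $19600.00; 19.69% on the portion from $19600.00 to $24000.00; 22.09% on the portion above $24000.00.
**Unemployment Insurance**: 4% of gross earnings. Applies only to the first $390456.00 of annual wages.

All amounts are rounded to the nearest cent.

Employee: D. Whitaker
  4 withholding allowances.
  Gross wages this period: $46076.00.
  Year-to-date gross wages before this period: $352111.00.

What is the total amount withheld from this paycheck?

Canton Income Tax: taxable = $46076.00 − 4×$160.00 = $45436.00
  $2130.40 + 22.09% × ($45436.00 − $24000.00) = $2130.40 + 22.09% × $21436.00 = $6865.61
Unemployment Insurance: cap $390456.00 − YTD $352111.00 = $38345.00 subject; 4% × $38345.00 = $1533.80
Total: $6865.61 + $1533.80 = $8399.41

$8399.41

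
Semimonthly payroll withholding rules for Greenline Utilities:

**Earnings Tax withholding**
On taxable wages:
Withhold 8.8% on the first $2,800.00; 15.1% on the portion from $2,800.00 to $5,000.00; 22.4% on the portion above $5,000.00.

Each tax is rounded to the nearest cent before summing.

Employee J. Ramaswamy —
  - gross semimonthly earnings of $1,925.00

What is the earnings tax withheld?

Earnings Tax: taxable = $1,925.00
  8.8% × $1,925.00 = $169.40

$169.40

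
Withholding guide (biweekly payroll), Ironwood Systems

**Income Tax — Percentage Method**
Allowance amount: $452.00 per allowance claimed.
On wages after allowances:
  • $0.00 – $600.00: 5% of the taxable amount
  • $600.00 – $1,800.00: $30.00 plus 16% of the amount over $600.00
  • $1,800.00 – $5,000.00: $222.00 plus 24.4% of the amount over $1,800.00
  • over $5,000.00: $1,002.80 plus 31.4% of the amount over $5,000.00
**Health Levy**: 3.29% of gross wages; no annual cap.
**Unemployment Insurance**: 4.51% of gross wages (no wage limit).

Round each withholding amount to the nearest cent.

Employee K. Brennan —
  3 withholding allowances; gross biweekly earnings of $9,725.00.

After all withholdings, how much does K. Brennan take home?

Income Tax: taxable = $9,725.00 − 3×$452.00 = $8,369.00
  $1,002.80 + 31.4% × ($8,369.00 − $5,000.00) = $1,002.80 + 31.4% × $3,369.00 = $2,060.67
Health Levy: 3.29% × $9,725.00 = $319.95
Unemployment Insurance: 4.51% × $9,725.00 = $438.60
Total withheld: $2,060.67 + $319.95 + $438.60 = $2,819.22
Net pay: $9,725.00 − $2,819.22 = $6,905.78

$6,905.78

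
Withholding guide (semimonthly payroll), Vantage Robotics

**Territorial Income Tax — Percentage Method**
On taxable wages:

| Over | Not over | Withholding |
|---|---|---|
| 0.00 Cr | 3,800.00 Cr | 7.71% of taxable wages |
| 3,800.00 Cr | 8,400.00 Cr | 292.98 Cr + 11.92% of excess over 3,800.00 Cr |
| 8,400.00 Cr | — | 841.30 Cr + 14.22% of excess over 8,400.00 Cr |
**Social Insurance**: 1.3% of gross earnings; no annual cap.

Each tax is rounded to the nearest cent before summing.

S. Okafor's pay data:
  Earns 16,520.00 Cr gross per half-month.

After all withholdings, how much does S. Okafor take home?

14,309.28 Cr

Territorial Income Tax: taxable = 16,520.00 Cr
  841.30 Cr + 14.22% × (16,520.00 Cr − 8,400.00 Cr) = 841.30 Cr + 14.22% × 8,120.00 Cr = 1,995.96 Cr
Social Insurance: 1.3% × 16,520.00 Cr = 214.76 Cr
Total withheld: 1,995.96 Cr + 214.76 Cr = 2,210.72 Cr
Net pay: 16,520.00 Cr − 2,210.72 Cr = 14,309.28 Cr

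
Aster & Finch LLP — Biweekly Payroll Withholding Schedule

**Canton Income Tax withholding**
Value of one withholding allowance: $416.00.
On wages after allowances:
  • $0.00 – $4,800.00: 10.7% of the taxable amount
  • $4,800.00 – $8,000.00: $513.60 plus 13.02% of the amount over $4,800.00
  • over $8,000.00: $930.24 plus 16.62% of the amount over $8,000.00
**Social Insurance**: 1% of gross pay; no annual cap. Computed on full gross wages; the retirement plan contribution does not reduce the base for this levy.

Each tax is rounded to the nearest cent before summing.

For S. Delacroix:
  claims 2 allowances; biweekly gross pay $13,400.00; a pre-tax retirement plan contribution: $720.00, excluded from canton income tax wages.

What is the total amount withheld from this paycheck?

Canton Income Tax: taxable = $13,400.00 − $720.00 − 2×$416.00 = $11,848.00
  $930.24 + 16.62% × ($11,848.00 − $8,000.00) = $930.24 + 16.62% × $3,848.00 = $1,569.78
Social Insurance: 1% × $13,400.00 = $134.00
Total: $1,569.78 + $134.00 = $1,703.78

$1,703.78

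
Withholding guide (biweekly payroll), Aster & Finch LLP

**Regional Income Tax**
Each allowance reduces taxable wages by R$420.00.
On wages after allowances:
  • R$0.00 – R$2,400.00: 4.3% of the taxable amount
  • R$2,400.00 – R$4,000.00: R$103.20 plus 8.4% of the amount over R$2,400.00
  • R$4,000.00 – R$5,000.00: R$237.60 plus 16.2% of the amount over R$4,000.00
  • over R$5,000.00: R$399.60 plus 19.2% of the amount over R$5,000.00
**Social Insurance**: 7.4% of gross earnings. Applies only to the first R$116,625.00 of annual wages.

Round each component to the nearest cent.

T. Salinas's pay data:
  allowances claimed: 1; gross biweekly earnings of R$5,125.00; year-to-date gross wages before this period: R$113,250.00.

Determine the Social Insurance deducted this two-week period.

R$249.75

Social Insurance: cap R$116,625.00 − YTD R$113,250.00 = R$3,375.00 subject; 7.4% × R$3,375.00 = R$249.75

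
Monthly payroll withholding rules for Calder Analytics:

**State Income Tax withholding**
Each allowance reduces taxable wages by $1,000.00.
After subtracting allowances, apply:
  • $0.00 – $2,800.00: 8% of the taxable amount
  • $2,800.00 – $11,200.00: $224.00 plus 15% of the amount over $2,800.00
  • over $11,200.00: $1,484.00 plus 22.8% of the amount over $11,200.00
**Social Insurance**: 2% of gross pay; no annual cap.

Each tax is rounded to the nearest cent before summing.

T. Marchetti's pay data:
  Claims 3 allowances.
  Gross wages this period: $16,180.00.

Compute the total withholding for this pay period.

$2,259.04

State Income Tax: taxable = $16,180.00 − 3×$1,000.00 = $13,180.00
  $1,484.00 + 22.8% × ($13,180.00 − $11,200.00) = $1,484.00 + 22.8% × $1,980.00 = $1,935.44
Social Insurance: 2% × $16,180.00 = $323.60
Total: $1,935.44 + $323.60 = $2,259.04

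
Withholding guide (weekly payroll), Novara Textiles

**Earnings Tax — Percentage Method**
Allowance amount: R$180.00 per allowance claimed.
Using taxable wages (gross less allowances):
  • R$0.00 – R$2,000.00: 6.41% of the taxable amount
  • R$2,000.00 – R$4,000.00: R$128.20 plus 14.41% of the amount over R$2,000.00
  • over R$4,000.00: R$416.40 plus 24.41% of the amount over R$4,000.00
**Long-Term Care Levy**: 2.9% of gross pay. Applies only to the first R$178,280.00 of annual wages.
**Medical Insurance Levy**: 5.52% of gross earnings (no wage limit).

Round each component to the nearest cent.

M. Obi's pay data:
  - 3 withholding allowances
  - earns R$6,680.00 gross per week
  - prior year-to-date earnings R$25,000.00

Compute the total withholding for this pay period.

R$1,501.23

Earnings Tax: taxable = R$6,680.00 − 3×R$180.00 = R$6,140.00
  R$416.40 + 24.41% × (R$6,140.00 − R$4,000.00) = R$416.40 + 24.41% × R$2,140.00 = R$938.77
Long-Term Care Levy: 2.9% × R$6,680.00 = R$193.72
Medical Insurance Levy: 5.52% × R$6,680.00 = R$368.74
Total: R$938.77 + R$193.72 + R$368.74 = R$1,501.23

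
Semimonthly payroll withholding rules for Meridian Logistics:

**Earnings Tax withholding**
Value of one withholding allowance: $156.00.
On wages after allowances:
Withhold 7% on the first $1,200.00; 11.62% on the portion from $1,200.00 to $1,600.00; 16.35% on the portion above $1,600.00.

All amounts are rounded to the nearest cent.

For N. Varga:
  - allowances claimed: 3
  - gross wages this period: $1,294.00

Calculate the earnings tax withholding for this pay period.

$57.82

Earnings Tax: taxable = $1,294.00 − 3×$156.00 = $826.00
  7% × $826.00 = $57.82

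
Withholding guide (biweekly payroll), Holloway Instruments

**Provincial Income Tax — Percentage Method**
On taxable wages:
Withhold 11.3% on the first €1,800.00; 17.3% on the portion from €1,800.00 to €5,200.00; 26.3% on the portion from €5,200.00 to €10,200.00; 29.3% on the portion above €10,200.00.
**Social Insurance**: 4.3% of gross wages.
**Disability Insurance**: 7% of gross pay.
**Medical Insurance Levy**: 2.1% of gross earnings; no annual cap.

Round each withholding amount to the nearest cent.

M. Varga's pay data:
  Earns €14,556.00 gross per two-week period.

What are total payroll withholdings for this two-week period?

€5,333.42

Provincial Income Tax: taxable = €14,556.00
  €2,106.60 + 29.3% × (€14,556.00 − €10,200.00) = €2,106.60 + 29.3% × €4,356.00 = €3,382.91
Social Insurance: 4.3% × €14,556.00 = €625.91
Disability Insurance: 7% × €14,556.00 = €1,018.92
Medical Insurance Levy: 2.1% × €14,556.00 = €305.68
Total: €3,382.91 + €625.91 + €1,018.92 + €305.68 = €5,333.42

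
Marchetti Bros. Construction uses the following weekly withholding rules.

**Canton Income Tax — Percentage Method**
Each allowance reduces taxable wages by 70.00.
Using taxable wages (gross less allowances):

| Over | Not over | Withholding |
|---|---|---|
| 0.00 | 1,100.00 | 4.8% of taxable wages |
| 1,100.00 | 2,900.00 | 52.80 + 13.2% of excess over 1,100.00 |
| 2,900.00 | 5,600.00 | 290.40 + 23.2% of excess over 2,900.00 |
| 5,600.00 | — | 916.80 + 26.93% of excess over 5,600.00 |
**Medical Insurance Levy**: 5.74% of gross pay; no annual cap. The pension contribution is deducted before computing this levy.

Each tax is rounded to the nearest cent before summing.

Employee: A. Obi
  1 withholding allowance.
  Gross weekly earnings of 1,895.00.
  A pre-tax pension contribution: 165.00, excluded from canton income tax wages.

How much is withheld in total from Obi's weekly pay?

Canton Income Tax: taxable = 1,895.00 − 165.00 − 1×70.00 = 1,660.00
  52.80 + 13.2% × (1,660.00 − 1,100.00) = 52.80 + 13.2% × 560.00 = 126.72
Medical Insurance Levy: 5.74% × 1,730.00 = 99.30
Total: 126.72 + 99.30 = 226.02

226.02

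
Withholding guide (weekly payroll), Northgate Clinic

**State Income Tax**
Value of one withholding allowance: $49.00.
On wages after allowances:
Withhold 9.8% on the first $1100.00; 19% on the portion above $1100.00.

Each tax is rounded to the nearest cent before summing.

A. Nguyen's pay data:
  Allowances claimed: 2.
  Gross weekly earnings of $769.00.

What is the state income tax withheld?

$65.76

State Income Tax: taxable = $769.00 − 2×$49.00 = $671.00
  9.8% × $671.00 = $65.76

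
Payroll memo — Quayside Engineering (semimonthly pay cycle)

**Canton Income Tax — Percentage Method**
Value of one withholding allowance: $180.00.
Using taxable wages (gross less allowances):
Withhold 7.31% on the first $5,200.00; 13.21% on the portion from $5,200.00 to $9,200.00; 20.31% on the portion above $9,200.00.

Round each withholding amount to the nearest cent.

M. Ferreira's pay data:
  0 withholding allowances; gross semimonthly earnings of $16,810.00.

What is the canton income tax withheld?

Canton Income Tax: taxable = $16,810.00
  $908.52 + 20.31% × ($16,810.00 − $9,200.00) = $908.52 + 20.31% × $7,610.00 = $2,454.11

$2,454.11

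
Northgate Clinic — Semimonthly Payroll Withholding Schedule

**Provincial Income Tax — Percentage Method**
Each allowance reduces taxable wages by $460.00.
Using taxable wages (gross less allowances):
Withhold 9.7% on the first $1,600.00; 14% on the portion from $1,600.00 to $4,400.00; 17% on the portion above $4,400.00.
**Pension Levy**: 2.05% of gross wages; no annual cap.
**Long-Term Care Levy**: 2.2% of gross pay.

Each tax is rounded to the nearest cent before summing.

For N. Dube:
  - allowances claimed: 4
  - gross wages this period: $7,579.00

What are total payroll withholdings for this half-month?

$1,096.94

Provincial Income Tax: taxable = $7,579.00 − 4×$460.00 = $5,739.00
  $547.20 + 17% × ($5,739.00 − $4,400.00) = $547.20 + 17% × $1,339.00 = $774.83
Pension Levy: 2.05% × $7,579.00 = $155.37
Long-Term Care Levy: 2.2% × $7,579.00 = $166.74
Total: $774.83 + $155.37 + $166.74 = $1,096.94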